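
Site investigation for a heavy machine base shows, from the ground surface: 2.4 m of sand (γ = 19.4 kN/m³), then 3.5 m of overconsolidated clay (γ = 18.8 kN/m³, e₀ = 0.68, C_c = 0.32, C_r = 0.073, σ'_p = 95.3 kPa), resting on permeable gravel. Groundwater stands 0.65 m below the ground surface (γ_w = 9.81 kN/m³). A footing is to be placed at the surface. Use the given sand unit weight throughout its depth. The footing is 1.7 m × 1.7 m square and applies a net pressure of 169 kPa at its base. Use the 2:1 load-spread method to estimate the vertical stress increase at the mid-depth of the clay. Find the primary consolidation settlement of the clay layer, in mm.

Mid-depth of clay below the ground surface: z = 2.4 + 3.5/2 = 4.15 m.
Total vertical stress at mid-clay: σ_v = 19.4×2.4 + 18.8×1.75 = 79.46 kPa.
Pore pressure: u = 9.81×(4.15 − 0.65) = 34.335 kPa.
Initial effective stress: σ'_0 = σ_v − u = 79.46 − 34.335 = 45.125 kPa.
Stress increase at mid-clay by the 2:1 spreading method:
Δσ = qBL/((B+z)(L+z)) = 169×1.7×1.7/((1.7+4.15)(1.7+4.15)) = 14.272 kPa
Final effective stress: σ'_f = 45.125 + 14.272 = 59.397 kPa.
σ'_f = 59.397 ≤ σ'_p = 95.3 kPa, so the clay remains overconsolidated and only the recompression index applies:
S_c = C_r·H/(1+e₀)·log₁₀(σ'_f/σ'_0) = 0.073×3.5/1.68×log₁₀(59.397/45.125)
    = 0.15208 × 0.11935 = 0.01815 m

S_c ≈ 18.2 mm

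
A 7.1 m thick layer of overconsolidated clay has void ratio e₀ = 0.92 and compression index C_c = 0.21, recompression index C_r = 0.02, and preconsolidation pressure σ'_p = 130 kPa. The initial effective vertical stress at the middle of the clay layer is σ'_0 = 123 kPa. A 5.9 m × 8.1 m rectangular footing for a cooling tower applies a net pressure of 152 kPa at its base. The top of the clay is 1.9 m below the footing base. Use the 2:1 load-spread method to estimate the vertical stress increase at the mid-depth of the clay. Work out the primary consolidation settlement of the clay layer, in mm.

Mid-depth of clay below the footing base: z = 1.9 + 7.1/2 = 5.45 m.
Stress increase at mid-clay by the 2:1 spreading method:
Δσ = qBL/((B+z)(L+z)) = 152×5.9×8.1/((5.9+5.45)(8.1+5.45)) = 47.233 kPa
Final effective stress: σ'_f = 123 + 47.233 = 170.23 kPa.
σ'_f = 170.23 > σ'_p = 130 kPa, so the stress path crosses the preconsolidation pressure — recompression up to σ'_p, then virgin compression beyond:
S_c = H/(1+e₀)·[C_r·log₁₀(σ'_p/σ'_0) + C_c·log₁₀(σ'_f/σ'_p)]
    = 7.1/1.92 × [0.02×log₁₀(130/123) + 0.21×log₁₀(170.23/130)]
    = 3.6979 × [0.00048076 + 0.024589] = 0.09271 m

S_c ≈ 92.7 mm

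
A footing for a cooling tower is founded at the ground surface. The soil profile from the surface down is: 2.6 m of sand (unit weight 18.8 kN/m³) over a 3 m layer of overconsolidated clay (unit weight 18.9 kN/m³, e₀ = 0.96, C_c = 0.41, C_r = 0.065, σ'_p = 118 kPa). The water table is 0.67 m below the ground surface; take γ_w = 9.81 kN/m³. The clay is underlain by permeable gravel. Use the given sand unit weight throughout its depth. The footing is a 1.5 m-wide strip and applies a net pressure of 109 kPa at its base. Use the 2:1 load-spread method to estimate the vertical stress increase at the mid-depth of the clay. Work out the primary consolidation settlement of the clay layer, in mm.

S_c ≈ 22.2 mm

Mid-depth of clay below the ground surface: z = 2.6 + 3/2 = 4.1 m.
Total vertical stress at mid-clay: σ_v = 18.8×2.6 + 18.9×1.5 = 77.23 kPa.
Pore pressure: u = 9.81×(4.1 − 0.67) = 33.648 kPa.
Initial effective stress: σ'_0 = σ_v − u = 77.23 − 33.648 = 43.582 kPa.
Stress increase at mid-clay by the 2:1 spreading method:
Δσ = qB/(B+z) = 109×1.5/(1.5+4.1) = 29.196 kPa
Final effective stress: σ'_f = 43.582 + 29.196 = 72.778 kPa.
σ'_f = 72.778 ≤ σ'_p = 118 kPa, so the clay remains overconsolidated and only the recompression index applies:
S_c = C_r·H/(1+e₀)·log₁₀(σ'_f/σ'_0) = 0.065×3/1.96×log₁₀(72.778/43.582)
    = 0.099489 × 0.22269 = 0.02216 m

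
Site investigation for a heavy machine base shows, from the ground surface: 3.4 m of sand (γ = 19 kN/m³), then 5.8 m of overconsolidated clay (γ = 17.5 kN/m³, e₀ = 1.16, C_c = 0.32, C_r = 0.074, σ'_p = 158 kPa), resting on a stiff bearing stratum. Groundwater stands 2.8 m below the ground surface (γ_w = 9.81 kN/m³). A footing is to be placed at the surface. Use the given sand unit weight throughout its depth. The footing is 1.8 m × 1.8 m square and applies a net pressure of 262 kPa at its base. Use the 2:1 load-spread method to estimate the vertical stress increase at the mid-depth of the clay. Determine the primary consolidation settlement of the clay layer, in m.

S_c ≈ 0.0128 m

Mid-depth of clay below the ground surface: z = 3.4 + 5.8/2 = 6.3 m.
Total vertical stress at mid-clay: σ_v = 19×3.4 + 17.5×2.9 = 115.35 kPa.
Pore pressure: u = 9.81×(6.3 − 2.8) = 34.335 kPa.
Initial effective stress: σ'_0 = σ_v − u = 115.35 − 34.335 = 81.015 kPa.
Stress increase at mid-clay by the 2:1 spreading method:
Δσ = qBL/((B+z)(L+z)) = 262×1.8×1.8/((1.8+6.3)(1.8+6.3)) = 12.938 kPa
Final effective stress: σ'_f = 81.015 + 12.938 = 93.953 kPa.
σ'_f = 93.953 ≤ σ'_p = 158 kPa, so the clay remains overconsolidated and only the recompression index applies:
S_c = C_r·H/(1+e₀)·log₁₀(σ'_f/σ'_0) = 0.074×5.8/2.16×log₁₀(93.953/81.015)
    = 0.1987 × 0.064345 = 0.01279 m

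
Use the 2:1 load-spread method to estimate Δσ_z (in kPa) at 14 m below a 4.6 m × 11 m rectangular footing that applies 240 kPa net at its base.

By the 2:1 method the load spreads at 1 horizontal : 2 vertical, so at depth z the loaded area has grown by z in each plan dimension:
Δσ = qBL/((B+z)(L+z)) = 240×4.6×11/((4.6+14)(11+14)) = 26.116 kPa

Δσ_z ≈ 26.1 kPa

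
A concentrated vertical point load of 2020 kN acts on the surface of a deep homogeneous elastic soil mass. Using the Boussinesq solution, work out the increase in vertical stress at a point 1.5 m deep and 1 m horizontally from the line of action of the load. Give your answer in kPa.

Boussinesq vertical stress below a point load on an elastic half-space:
Δσ_z = 3P/(2πz²) · [1 + (r/z)²]^(−5/2)
r/z = 1/1.5 = 0.66667; [1+(r/z)²]^(−5/2) = 0.39879.
Δσ_z = 3×2020/(2π×1.5²) × 0.39879 = 428.66 × 0.39879 = 170.9 kPa

Δσ_z ≈ 171 kPa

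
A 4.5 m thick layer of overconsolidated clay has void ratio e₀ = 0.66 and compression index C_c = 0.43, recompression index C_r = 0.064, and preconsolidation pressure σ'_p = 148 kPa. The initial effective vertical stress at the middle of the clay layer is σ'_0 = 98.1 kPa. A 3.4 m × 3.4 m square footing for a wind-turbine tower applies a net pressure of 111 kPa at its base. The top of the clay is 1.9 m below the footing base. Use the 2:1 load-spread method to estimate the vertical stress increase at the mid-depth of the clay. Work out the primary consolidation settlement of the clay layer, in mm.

Mid-depth of clay below the footing base: z = 1.9 + 4.5/2 = 4.15 m.
Stress increase at mid-clay by the 2:1 spreading method:
Δσ = qBL/((B+z)(L+z)) = 111×3.4×3.4/((3.4+4.15)(3.4+4.15)) = 22.511 kPa
Final effective stress: σ'_f = 98.1 + 22.511 = 120.61 kPa.
σ'_f = 120.61 ≤ σ'_p = 148 kPa, so the clay remains overconsolidated and only the recompression index applies:
S_c = C_r·H/(1+e₀)·log₁₀(σ'_f/σ'_0) = 0.064×4.5/1.66×log₁₀(120.61/98.1)
    = 0.17349 × 0.089714 = 0.01556 m

S_c ≈ 15.6 mm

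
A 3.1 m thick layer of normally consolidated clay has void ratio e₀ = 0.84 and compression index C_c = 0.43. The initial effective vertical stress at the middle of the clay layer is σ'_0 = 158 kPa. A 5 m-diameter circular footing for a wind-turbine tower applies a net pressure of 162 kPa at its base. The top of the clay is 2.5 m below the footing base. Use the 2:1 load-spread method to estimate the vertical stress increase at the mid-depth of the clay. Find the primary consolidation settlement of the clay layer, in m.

S_c ≈ 0.0857 m

Mid-depth of clay below the footing base: z = 2.5 + 3.1/2 = 4.05 m.
Stress increase at mid-clay by the 2:1 spreading method:
Δσ ≈ qD²/(D+z)² = 162×5²/(5+4.05)² = 49.449 kPa
Final effective stress: σ'_f = σ'_0 + Δσ = 158 + 49.449 = 207.45 kPa.
Normally consolidated clay, so the full stress increment lies on the virgin compression line:
S_c = C_c·H/(1+e₀)·log₁₀(σ'_f/σ'_0) = 0.43×3.1/(1+0.84)×log₁₀(207.45/158)
    = 0.72446 × 0.11826 = 0.08567 m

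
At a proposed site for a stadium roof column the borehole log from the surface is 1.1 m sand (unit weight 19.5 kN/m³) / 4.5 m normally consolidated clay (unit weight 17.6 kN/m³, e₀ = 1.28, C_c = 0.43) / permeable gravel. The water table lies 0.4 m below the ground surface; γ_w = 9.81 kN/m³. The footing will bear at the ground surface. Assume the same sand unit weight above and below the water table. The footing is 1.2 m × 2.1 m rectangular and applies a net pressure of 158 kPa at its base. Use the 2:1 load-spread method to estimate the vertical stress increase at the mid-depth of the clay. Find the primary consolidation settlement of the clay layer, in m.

S_c ≈ 0.149 m

Mid-depth of clay below the ground surface: z = 1.1 + 4.5/2 = 3.35 m.
Total vertical stress at mid-clay: σ_v = 19.5×1.1 + 17.6×2.25 = 61.05 kPa.
Pore pressure: u = 9.81×(3.35 − 0.4) = 28.94 kPa.
Initial effective stress: σ'_0 = σ_v − u = 61.05 − 28.94 = 32.11 kPa.
Stress increase at mid-clay by the 2:1 spreading method:
Δσ = qBL/((B+z)(L+z)) = 158×1.2×2.1/((1.2+3.35)(2.1+3.35)) = 16.056 kPa
Final effective stress: σ'_f = σ'_0 + Δσ = 32.11 + 16.056 = 48.166 kPa.
Normally consolidated clay, so the full stress increment lies on the virgin compression line:
S_c = C_c·H/(1+e₀)·log₁₀(σ'_f/σ'_0) = 0.43×4.5/(1+1.28)×log₁₀(48.166/32.11)
    = 0.84868 × 0.1761 = 0.1495 m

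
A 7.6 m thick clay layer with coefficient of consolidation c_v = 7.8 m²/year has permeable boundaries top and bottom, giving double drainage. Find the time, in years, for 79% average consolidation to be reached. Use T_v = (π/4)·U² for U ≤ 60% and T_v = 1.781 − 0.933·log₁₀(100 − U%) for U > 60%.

t ≈ 1.01 years

Drainage path length: H_d = H/2 = 3.8 m (double drainage).
U > 60%: T_v = 1.781 − 0.933·log₁₀(100 − 79) = 0.54737.
t = T_v·H_d²/c_v = 0.54737×3.8²/7.8 = 1.013 years.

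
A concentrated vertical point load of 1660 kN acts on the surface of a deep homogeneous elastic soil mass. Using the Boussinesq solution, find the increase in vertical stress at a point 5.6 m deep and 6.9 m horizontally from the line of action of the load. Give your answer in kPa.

Δσ_z ≈ 2.51 kPa

Boussinesq vertical stress below a point load on an elastic half-space:
Δσ_z = 3P/(2πz²) · [1 + (r/z)²]^(−5/2)
r/z = 6.9/5.6 = 1.2321; [1+(r/z)²]^(−5/2) = 0.099377.
Δσ_z = 3×1660/(2π×5.6²) × 0.099377 = 25.274 × 0.099377 = 2.512 kPa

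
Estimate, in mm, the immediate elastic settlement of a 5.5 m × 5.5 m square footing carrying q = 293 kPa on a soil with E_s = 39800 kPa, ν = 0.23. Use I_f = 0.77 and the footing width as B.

Immediate (elastic) settlement: S_e = q·B·(1−ν²)/E_s · I_f.
S_e = 293 × 5.5 × (1 − 0.23²) / 39800 × 0.77
    = 293 × 5.5 × 0.9471 / 39800 × 0.77
    = 0.02953 m = 29.53 mm

S_e ≈ 29.5 mm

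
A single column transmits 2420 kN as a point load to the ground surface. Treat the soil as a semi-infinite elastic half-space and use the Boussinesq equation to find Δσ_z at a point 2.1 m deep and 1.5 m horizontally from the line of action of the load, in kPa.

Boussinesq vertical stress below a point load on an elastic half-space:
Δσ_z = 3P/(2πz²) · [1 + (r/z)²]^(−5/2)
r/z = 1.5/2.1 = 0.71429; [1+(r/z)²]^(−5/2) = 0.35679.
Δσ_z = 3×2420/(2π×2.1²) × 0.35679 = 262.01 × 0.35679 = 93.48 kPa

Δσ_z ≈ 93.5 kPa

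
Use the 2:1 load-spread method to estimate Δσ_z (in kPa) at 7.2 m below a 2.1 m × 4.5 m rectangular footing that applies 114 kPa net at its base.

By the 2:1 method the load spreads at 1 horizontal : 2 vertical, so at depth z the loaded area has grown by z in each plan dimension:
Δσ = qBL/((B+z)(L+z)) = 114×2.1×4.5/((2.1+7.2)(4.5+7.2)) = 9.9007 kPa

Δσ_z ≈ 9.9 kPa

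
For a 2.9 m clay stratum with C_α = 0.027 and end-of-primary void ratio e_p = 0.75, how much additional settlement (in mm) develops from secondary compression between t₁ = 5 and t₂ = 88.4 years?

Secondary compression: S_s = C_α·H/(1+e_p)·log₁₀(t₂/t₁)
S_s = 0.027×2.9/(1+0.75)×log₁₀(88.4/5)
    = 0.04474 × 1.247 = 0.05582 m

S_s ≈ 55.8 mm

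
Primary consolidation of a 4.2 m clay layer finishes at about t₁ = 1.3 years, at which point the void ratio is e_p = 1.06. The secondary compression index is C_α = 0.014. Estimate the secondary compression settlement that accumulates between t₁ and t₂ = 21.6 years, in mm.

S_s ≈ 34.8 mm

Secondary compression: S_s = C_α·H/(1+e_p)·log₁₀(t₂/t₁)
S_s = 0.014×4.2/(1+1.06)×log₁₀(21.6/1.3)
    = 0.02854 × 1.221 = 0.03484 m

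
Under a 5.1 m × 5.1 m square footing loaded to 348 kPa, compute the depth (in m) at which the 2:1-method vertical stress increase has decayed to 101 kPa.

2:1 spreading — at depth z the loaded area has grown by z in each plan dimension:
qB²/(B+z)² = Δσ_z ⇒ z = B(√(q/Δσ_z) − 1) = 5.1×(√(348/101) − 1) = 4.367 m

z ≈ 4.37 m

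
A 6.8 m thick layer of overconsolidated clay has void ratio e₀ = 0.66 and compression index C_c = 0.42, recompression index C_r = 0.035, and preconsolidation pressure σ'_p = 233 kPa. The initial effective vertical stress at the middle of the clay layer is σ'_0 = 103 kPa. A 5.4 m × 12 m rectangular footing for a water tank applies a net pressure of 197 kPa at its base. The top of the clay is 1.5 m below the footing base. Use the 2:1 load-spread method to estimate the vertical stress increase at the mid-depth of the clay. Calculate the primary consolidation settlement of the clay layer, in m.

S_c ≈ 0.0335 m

Mid-depth of clay below the footing base: z = 1.5 + 6.8/2 = 4.9 m.
Stress increase at mid-clay by the 2:1 spreading method:
Δσ = qBL/((B+z)(L+z)) = 197×5.4×12/((5.4+4.9)(12+4.9)) = 73.336 kPa
Final effective stress: σ'_f = 103 + 73.336 = 176.34 kPa.
σ'_f = 176.34 ≤ σ'_p = 233 kPa, so the clay remains overconsolidated and only the recompression index applies:
S_c = C_r·H/(1+e₀)·log₁₀(σ'_f/σ'_0) = 0.035×6.8/1.66×log₁₀(176.34/103)
    = 0.14337 × 0.23351 = 0.03348 m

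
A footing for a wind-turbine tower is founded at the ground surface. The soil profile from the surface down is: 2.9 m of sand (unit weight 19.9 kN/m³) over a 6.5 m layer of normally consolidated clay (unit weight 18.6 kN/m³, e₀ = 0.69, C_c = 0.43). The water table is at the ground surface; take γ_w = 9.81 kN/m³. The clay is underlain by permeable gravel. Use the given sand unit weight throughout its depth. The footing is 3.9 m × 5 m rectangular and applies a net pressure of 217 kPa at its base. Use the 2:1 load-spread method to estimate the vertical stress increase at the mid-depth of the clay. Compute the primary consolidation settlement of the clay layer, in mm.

S_c ≈ 361 mm

Mid-depth of clay below the ground surface: z = 2.9 + 6.5/2 = 6.15 m.
Total vertical stress at mid-clay: σ_v = 19.9×2.9 + 18.6×3.25 = 118.16 kPa.
Pore pressure: u = 9.81×(6.15 − 0) = 60.332 kPa.
Initial effective stress: σ'_0 = σ_v − u = 118.16 − 60.332 = 57.828 kPa.
Stress increase at mid-clay by the 2:1 spreading method:
Δσ = qBL/((B+z)(L+z)) = 217×3.9×5/((3.9+6.15)(5+6.15)) = 37.762 kPa
Final effective stress: σ'_f = σ'_0 + Δσ = 57.828 + 37.762 = 95.59 kPa.
Normally consolidated clay, so the full stress increment lies on the virgin compression line:
S_c = C_c·H/(1+e₀)·log₁₀(σ'_f/σ'_0) = 0.43×6.5/(1+0.69)×log₁₀(95.59/57.828)
    = 1.6538 × 0.21827 = 0.361 m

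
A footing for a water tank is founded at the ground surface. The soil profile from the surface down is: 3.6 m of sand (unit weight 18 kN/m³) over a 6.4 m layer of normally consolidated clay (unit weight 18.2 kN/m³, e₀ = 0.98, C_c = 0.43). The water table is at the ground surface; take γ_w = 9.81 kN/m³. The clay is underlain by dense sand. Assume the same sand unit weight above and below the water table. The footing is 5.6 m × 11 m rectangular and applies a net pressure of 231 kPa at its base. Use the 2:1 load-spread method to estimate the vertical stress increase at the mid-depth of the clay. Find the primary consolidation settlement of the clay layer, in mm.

S_c ≈ 460 mm

Mid-depth of clay below the ground surface: z = 3.6 + 6.4/2 = 6.8 m.
Total vertical stress at mid-clay: σ_v = 18×3.6 + 18.2×3.2 = 123.04 kPa.
Pore pressure: u = 9.81×(6.8 − 0) = 66.708 kPa.
Initial effective stress: σ'_0 = σ_v − u = 123.04 − 66.708 = 56.332 kPa.
Stress increase at mid-clay by the 2:1 spreading method:
Δσ = qBL/((B+z)(L+z)) = 231×5.6×11/((5.6+6.8)(11+6.8)) = 64.469 kPa
Final effective stress: σ'_f = σ'_0 + Δσ = 56.332 + 64.469 = 120.8 kPa.
Normally consolidated clay, so the full stress increment lies on the virgin compression line:
S_c = C_c·H/(1+e₀)·log₁₀(σ'_f/σ'_0) = 0.43×6.4/(1+0.98)×log₁₀(120.8/56.332)
    = 1.3899 × 0.33131 = 0.4605 m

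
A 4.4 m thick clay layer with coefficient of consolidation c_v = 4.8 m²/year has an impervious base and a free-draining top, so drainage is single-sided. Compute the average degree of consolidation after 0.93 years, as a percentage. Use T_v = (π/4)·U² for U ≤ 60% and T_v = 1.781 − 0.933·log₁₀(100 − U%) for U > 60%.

Drainage path length: H_d = H = 4.4 m (single drainage).
T_v = c_v·t/H_d² = 4.8×0.93/4.4² = 0.23058.
T_v = 0.23058 corresponds to the U ≤ 60% branch:
U = √(4T_v/π) = 0.5418

U ≈ 54.2 %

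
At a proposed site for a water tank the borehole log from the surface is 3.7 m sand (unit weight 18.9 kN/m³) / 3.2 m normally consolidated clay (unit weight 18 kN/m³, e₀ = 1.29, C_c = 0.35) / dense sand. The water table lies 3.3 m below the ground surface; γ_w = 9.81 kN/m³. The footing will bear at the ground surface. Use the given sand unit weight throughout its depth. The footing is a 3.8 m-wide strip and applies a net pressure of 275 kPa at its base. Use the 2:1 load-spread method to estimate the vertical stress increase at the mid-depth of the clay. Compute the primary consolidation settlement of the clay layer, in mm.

Mid-depth of clay below the ground surface: z = 3.7 + 3.2/2 = 5.3 m.
Total vertical stress at mid-clay: σ_v = 18.9×3.7 + 18×1.6 = 98.73 kPa.
Pore pressure: u = 9.81×(5.3 − 3.3) = 19.62 kPa.
Initial effective stress: σ'_0 = σ_v − u = 98.73 − 19.62 = 79.11 kPa.
Stress increase at mid-clay by the 2:1 spreading method:
Δσ = qB/(B+z) = 275×3.8/(3.8+5.3) = 114.84 kPa
Final effective stress: σ'_f = σ'_0 + Δσ = 79.11 + 114.84 = 193.95 kPa.
Normally consolidated clay, so the full stress increment lies on the virgin compression line:
S_c = C_c·H/(1+e₀)·log₁₀(σ'_f/σ'_0) = 0.35×3.2/(1+1.29)×log₁₀(193.95/79.11)
    = 0.48908 × 0.38946 = 0.1905 m

S_c ≈ 190 mm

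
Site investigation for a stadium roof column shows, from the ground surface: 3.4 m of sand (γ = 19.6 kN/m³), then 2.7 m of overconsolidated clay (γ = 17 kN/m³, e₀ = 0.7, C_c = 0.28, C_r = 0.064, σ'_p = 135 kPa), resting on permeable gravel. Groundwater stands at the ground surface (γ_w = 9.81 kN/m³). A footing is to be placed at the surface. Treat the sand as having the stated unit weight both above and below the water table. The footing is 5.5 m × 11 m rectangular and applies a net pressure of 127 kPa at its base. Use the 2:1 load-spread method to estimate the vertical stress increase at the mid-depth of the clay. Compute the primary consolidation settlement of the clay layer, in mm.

S_c ≈ 32.9 mm

Mid-depth of clay below the ground surface: z = 3.4 + 2.7/2 = 4.75 m.
Total vertical stress at mid-clay: σ_v = 19.6×3.4 + 17×1.35 = 89.59 kPa.
Pore pressure: u = 9.81×(4.75 − 0) = 46.598 kPa.
Initial effective stress: σ'_0 = σ_v − u = 89.59 − 46.598 = 42.992 kPa.
Stress increase at mid-clay by the 2:1 spreading method:
Δσ = qBL/((B+z)(L+z)) = 127×5.5×11/((5.5+4.75)(11+4.75)) = 47.594 kPa
Final effective stress: σ'_f = 42.992 + 47.594 = 90.586 kPa.
σ'_f = 90.586 ≤ σ'_p = 135 kPa, so the clay remains overconsolidated and only the recompression index applies:
S_c = C_r·H/(1+e₀)·log₁₀(σ'_f/σ'_0) = 0.064×2.7/1.7×log₁₀(90.586/42.992)
    = 0.10164 × 0.32367 = 0.0329 m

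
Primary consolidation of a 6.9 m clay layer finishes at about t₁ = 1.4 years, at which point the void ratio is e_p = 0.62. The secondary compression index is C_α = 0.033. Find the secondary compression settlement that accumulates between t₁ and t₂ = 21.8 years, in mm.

Secondary compression: S_s = C_α·H/(1+e_p)·log₁₀(t₂/t₁)
S_s = 0.033×6.9/(1+0.62)×log₁₀(21.8/1.4)
    = 0.1406 × 1.192 = 0.1676 m

S_s ≈ 168 mm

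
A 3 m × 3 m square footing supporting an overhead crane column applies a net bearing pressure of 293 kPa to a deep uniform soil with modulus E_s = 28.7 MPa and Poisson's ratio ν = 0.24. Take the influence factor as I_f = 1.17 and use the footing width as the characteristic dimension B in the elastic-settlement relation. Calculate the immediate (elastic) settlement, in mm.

Immediate (elastic) settlement: S_e = q·B·(1−ν²)/E_s · I_f.
E_s = 28.7 MPa = 28700 kPa.
S_e = 293 × 3 × (1 − 0.24²) / 28700 × 1.17
    = 293 × 3 × 0.9424 / 28700 × 1.17
    = 0.03377 m = 33.77 mm

S_e ≈ 33.8 mm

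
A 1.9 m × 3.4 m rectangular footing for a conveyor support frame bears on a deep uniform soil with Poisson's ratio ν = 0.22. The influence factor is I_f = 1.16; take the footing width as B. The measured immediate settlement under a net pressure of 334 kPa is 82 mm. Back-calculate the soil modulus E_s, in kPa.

S_e = q·B·(1−ν²)/E_s · I_f  ⇒  E_s = q·B·(1−ν²)·I_f / S_e.
E_s = 334 × 1.9 × 0.9516 × 1.16 / 0.082 = 8543 kPa

E_s ≈ 8540 kPa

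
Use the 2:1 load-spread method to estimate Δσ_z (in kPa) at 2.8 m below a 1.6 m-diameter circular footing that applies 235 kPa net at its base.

Δσ_z ≈ 31.1 kPa

By the 2:1 method the load spreads at 1 horizontal : 2 vertical, so at depth z the loaded area has grown by z in each plan dimension:
Δσ ≈ qD²/(D+z)² = 235×1.6²/(1.6+2.8)² = 31.074 kPa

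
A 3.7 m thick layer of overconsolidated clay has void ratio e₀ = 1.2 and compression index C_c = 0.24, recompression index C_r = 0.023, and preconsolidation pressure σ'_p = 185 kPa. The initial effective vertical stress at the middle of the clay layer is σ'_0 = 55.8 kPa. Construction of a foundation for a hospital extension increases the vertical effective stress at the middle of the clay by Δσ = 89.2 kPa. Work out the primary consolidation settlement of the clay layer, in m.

S_c ≈ 0.016 m

Final effective stress: σ'_f = 55.8 + 89.2 = 145 kPa.
σ'_f = 145 ≤ σ'_p = 185 kPa, so the clay remains overconsolidated and only the recompression index applies:
S_c = C_r·H/(1+e₀)·log₁₀(σ'_f/σ'_0) = 0.023×3.7/2.2×log₁₀(145/55.8)
    = 0.038681 × 0.41473 = 0.01604 m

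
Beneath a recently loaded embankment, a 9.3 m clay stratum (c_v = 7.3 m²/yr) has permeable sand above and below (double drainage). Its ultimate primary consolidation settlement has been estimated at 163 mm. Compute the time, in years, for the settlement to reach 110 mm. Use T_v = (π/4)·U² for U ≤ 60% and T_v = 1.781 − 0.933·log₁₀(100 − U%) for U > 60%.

t ≈ 1.1 years

Drainage path length: H_d = H/2 = 4.65 m (double drainage).
U = S(t)/S_ult = 110/163 = 0.6748.
U > 60%: T_v = 1.781 − 0.933·log₁₀(100 − 67.485) = 0.37022.
t = T_v·H_d²/c_v = 0.37022×4.65²/7.3 = 1.097 years.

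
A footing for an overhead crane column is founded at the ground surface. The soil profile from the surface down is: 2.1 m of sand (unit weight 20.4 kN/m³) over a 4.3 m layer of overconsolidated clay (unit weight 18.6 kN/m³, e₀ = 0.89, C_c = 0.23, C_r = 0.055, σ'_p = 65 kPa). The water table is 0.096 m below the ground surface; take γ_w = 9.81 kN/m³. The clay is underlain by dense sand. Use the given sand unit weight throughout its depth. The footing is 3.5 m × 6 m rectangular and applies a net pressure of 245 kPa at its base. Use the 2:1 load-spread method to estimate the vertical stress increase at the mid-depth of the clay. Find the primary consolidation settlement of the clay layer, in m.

Mid-depth of clay below the ground surface: z = 2.1 + 4.3/2 = 4.25 m.
Total vertical stress at mid-clay: σ_v = 20.4×2.1 + 18.6×2.15 = 82.83 kPa.
Pore pressure: u = 9.81×(4.25 − 0.096) = 40.751 kPa.
Initial effective stress: σ'_0 = σ_v − u = 82.83 − 40.751 = 42.079 kPa.
Stress increase at mid-clay by the 2:1 spreading method:
Δσ = qBL/((B+z)(L+z)) = 245×3.5×6/((3.5+4.25)(6+4.25)) = 64.768 kPa
Final effective stress: σ'_f = 42.079 + 64.768 = 106.85 kPa.
σ'_f = 106.85 > σ'_p = 65 kPa, so the stress path crosses the preconsolidation pressure — recompression up to σ'_p, then virgin compression beyond:
S_c = H/(1+e₀)·[C_r·log₁₀(σ'_p/σ'_0) + C_c·log₁₀(σ'_f/σ'_p)]
    = 4.3/1.89 × [0.055×log₁₀(65/42.079) + 0.23×log₁₀(106.85/65)]
    = 2.2751 × [0.010387 + 0.049648] = 0.1366 m

S_c ≈ 0.137 m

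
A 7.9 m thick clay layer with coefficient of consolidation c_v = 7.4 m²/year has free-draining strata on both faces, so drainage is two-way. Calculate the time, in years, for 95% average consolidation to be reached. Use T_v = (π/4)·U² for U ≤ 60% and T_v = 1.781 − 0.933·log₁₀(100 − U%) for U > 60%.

Drainage path length: H_d = H/2 = 3.95 m (double drainage).
U > 60%: T_v = 1.781 − 0.933·log₁₀(100 − 95) = 1.1289.
t = T_v·H_d²/c_v = 1.1289×3.95²/7.4 = 2.38 years.

t ≈ 2.38 years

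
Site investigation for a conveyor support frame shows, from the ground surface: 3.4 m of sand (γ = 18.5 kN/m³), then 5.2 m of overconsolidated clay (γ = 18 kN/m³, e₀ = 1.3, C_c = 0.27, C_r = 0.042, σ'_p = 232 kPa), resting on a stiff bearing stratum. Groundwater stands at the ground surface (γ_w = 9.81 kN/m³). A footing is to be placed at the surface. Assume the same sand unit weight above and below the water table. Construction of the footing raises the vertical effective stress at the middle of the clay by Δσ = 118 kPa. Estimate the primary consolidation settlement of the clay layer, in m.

S_c ≈ 0.0495 m

Mid-depth of clay below the ground surface: z = 3.4 + 5.2/2 = 6 m.
Total vertical stress at mid-clay: σ_v = 18.5×3.4 + 18×2.6 = 109.7 kPa.
Pore pressure: u = 9.81×(6 − 0) = 58.86 kPa.
Initial effective stress: σ'_0 = σ_v − u = 109.7 − 58.86 = 50.84 kPa.
Final effective stress: σ'_f = 50.84 + 118 = 168.84 kPa.
σ'_f = 168.84 ≤ σ'_p = 232 kPa, so the clay remains overconsolidated and only the recompression index applies:
S_c = C_r·H/(1+e₀)·log₁₀(σ'_f/σ'_0) = 0.042×5.2/2.3×log₁₀(168.84/50.84)
    = 0.094958 × 0.52127 = 0.0495 m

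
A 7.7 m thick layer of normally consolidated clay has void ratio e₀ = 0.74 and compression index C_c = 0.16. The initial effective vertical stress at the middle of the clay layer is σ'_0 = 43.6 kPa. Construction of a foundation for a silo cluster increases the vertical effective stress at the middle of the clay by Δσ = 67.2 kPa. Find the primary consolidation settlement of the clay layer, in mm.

Final effective stress: σ'_f = σ'_0 + Δσ = 43.6 + 67.2 = 110.8 kPa.
Normally consolidated clay, so the full stress increment lies on the virgin compression line:
S_c = C_c·H/(1+e₀)·log₁₀(σ'_f/σ'_0) = 0.16×7.7/(1+0.74)×log₁₀(110.8/43.6)
    = 0.70805 × 0.40505 = 0.2868 m

S_c ≈ 287 mm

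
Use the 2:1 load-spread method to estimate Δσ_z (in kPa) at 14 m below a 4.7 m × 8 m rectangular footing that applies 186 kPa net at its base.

Δσ_z ≈ 17 kPa

By the 2:1 method the load spreads at 1 horizontal : 2 vertical, so at depth z the loaded area has grown by z in each plan dimension:
Δσ = qBL/((B+z)(L+z)) = 186×4.7×8/((4.7+14)(8+14)) = 17 kPa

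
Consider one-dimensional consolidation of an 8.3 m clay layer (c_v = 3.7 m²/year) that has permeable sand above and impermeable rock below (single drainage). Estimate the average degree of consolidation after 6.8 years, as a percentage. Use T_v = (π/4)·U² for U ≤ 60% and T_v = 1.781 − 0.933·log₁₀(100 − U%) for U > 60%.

Drainage path length: H_d = H = 8.3 m (single drainage).
T_v = c_v·t/H_d² = 3.7×6.8/8.3² = 0.36522.
T_v = 0.36522 corresponds to the U > 60% branch:
U = 1 − 10^((1.781 − T_v)/0.933)/100 = 0.6708

U ≈ 67.1 %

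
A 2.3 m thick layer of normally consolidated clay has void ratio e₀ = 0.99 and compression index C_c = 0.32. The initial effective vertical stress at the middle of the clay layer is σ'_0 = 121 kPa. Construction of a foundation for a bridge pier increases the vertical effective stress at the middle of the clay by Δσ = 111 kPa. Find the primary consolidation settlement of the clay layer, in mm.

S_c ≈ 105 mm

Final effective stress: σ'_f = σ'_0 + Δσ = 121 + 111 = 232 kPa.
Normally consolidated clay, so the full stress increment lies on the virgin compression line:
S_c = C_c·H/(1+e₀)·log₁₀(σ'_f/σ'_0) = 0.32×2.3/(1+0.99)×log₁₀(232/121)
    = 0.36985 × 0.2827 = 0.1046 m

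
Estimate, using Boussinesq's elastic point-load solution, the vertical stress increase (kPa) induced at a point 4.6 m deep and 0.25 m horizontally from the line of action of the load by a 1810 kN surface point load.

Boussinesq vertical stress below a point load on an elastic half-space:
Δσ_z = 3P/(2πz²) · [1 + (r/z)²]^(−5/2)
r/z = 0.25/4.6 = 0.054348; [1+(r/z)²]^(−5/2) = 0.99265.
Δσ_z = 3×1810/(2π×4.6²) × 0.99265 = 40.842 × 0.99265 = 40.54 kPa

Δσ_z ≈ 40.5 kPa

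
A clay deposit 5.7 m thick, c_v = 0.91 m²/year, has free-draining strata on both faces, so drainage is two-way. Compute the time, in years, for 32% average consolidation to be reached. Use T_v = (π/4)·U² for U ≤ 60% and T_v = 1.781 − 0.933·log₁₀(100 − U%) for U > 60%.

Drainage path length: H_d = H/2 = 2.85 m (double drainage).
U ≤ 60%: T_v = (π/4)·U² = (π/4)×0.32² = 0.080425.
t = T_v·H_d²/c_v = 0.080425×2.85²/0.91 = 0.7179 years.

t ≈ 0.718 years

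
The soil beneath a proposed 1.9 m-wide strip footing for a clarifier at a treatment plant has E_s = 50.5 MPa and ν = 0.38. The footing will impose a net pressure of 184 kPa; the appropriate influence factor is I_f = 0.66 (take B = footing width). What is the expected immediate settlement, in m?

Immediate (elastic) settlement: S_e = q·B·(1−ν²)/E_s · I_f.
E_s = 50.5 MPa = 50500 kPa.
S_e = 184 × 1.9 × (1 − 0.38²) / 50500 × 0.66
    = 184 × 1.9 × 0.8556 / 50500 × 0.66
    = 0.003909 m

S_e ≈ 0.00391 m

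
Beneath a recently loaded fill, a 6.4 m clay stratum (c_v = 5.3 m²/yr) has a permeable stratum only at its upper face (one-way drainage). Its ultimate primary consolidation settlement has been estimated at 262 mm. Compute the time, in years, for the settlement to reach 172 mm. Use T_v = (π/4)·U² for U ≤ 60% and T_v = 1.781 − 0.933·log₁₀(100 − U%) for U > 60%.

Drainage path length: H_d = H = 6.4 m (single drainage).
U = S(t)/S_ult = 172/262 = 0.6565.
U > 60%: T_v = 1.781 − 0.933·log₁₀(100 − 65.649) = 0.34797.
t = T_v·H_d²/c_v = 0.34797×6.4²/5.3 = 2.689 years.

t ≈ 2.69 years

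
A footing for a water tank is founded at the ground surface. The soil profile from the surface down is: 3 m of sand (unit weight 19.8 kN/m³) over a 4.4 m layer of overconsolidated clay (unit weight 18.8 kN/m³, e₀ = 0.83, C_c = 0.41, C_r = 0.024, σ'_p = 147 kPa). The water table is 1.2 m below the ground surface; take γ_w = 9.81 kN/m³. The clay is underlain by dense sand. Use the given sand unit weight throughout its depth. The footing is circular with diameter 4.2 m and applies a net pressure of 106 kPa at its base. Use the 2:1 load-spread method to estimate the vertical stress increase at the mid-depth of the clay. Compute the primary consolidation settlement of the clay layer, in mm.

Mid-depth of clay below the ground surface: z = 3 + 4.4/2 = 5.2 m.
Total vertical stress at mid-clay: σ_v = 19.8×3 + 18.8×2.2 = 100.76 kPa.
Pore pressure: u = 9.81×(5.2 − 1.2) = 39.24 kPa.
Initial effective stress: σ'_0 = σ_v − u = 100.76 − 39.24 = 61.52 kPa.
Stress increase at mid-clay by the 2:1 spreading method:
Δσ ≈ qD²/(D+z)² = 106×4.2²/(4.2+5.2)² = 21.162 kPa
Final effective stress: σ'_f = 61.52 + 21.162 = 82.682 kPa.
σ'_f = 82.682 ≤ σ'_p = 147 kPa, so the clay remains overconsolidated and only the recompression index applies:
S_c = C_r·H/(1+e₀)·log₁₀(σ'_f/σ'_0) = 0.024×4.4/1.83×log₁₀(82.682/61.52)
    = 0.057706 × 0.12839 = 0.007409 m

S_c ≈ 7.41 mm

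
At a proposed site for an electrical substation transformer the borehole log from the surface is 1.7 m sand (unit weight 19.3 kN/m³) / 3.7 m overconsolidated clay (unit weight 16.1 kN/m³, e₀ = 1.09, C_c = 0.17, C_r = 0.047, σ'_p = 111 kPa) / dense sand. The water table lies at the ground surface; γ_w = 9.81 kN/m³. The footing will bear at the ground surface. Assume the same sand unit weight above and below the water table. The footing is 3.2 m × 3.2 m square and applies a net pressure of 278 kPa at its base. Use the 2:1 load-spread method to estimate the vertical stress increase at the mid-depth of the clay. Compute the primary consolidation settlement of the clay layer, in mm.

Mid-depth of clay below the ground surface: z = 1.7 + 3.7/2 = 3.55 m.
Total vertical stress at mid-clay: σ_v = 19.3×1.7 + 16.1×1.85 = 62.595 kPa.
Pore pressure: u = 9.81×(3.55 − 0) = 34.825 kPa.
Initial effective stress: σ'_0 = σ_v − u = 62.595 − 34.825 = 27.77 kPa.
Stress increase at mid-clay by the 2:1 spreading method:
Δσ = qBL/((B+z)(L+z)) = 278×3.2×3.2/((3.2+3.55)(3.2+3.55)) = 62.479 kPa
Final effective stress: σ'_f = 27.77 + 62.479 = 90.249 kPa.
σ'_f = 90.249 ≤ σ'_p = 111 kPa, so the clay remains overconsolidated and only the recompression index applies:
S_c = C_r·H/(1+e₀)·log₁₀(σ'_f/σ'_0) = 0.047×3.7/2.09×log₁₀(90.249/27.77)
    = 0.083204 × 0.51187 = 0.04259 m

S_c ≈ 42.6 mm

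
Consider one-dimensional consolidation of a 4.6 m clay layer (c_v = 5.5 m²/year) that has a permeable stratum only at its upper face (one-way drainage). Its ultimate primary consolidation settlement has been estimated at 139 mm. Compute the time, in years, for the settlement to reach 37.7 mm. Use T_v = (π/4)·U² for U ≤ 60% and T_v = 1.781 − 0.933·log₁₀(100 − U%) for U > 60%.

Drainage path length: H_d = H = 4.6 m (single drainage).
U = S(t)/S_ult = 37.7/139 = 0.2712.
U ≤ 60%: T_v = (π/4)·U² = (π/4)×0.27122² = 0.057775.
t = T_v·H_d²/c_v = 0.057775×4.6²/5.5 = 0.2223 years.

t ≈ 0.222 years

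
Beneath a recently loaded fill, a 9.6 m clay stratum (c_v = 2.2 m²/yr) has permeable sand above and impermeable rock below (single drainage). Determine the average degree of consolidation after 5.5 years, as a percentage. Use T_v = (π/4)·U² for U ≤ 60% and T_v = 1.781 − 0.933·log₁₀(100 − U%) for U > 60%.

U ≈ 40.9 %

Drainage path length: H_d = H = 9.6 m (single drainage).
T_v = c_v·t/H_d² = 2.2×5.5/9.6² = 0.13129.
T_v = 0.13129 corresponds to the U ≤ 60% branch:
U = √(4T_v/π) = 0.4089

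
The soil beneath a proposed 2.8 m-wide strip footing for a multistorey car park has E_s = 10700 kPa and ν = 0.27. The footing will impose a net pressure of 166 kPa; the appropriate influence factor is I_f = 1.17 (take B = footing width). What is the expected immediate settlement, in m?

S_e ≈ 0.0471 m

Immediate (elastic) settlement: S_e = q·B·(1−ν²)/E_s · I_f.
S_e = 166 × 2.8 × (1 − 0.27²) / 10700 × 1.17
    = 166 × 2.8 × 0.9271 / 10700 × 1.17
    = 0.04712 m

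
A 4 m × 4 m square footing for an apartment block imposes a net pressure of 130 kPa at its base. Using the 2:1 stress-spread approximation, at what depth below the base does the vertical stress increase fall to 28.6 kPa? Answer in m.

2:1 spreading — at depth z the loaded area has grown by z in each plan dimension:
qB²/(B+z)² = Δσ_z ⇒ z = B(√(q/Δσ_z) − 1) = 4×(√(130/28.6) − 1) = 4.528 m

z ≈ 4.53 m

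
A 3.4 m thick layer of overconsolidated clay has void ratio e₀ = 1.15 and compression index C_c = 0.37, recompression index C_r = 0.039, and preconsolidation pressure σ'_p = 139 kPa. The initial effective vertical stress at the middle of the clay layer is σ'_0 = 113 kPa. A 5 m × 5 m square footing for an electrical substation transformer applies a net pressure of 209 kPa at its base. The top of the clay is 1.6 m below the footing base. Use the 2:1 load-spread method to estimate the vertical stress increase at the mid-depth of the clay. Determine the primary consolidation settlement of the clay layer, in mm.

S_c ≈ 83.4 mm

Mid-depth of clay below the footing base: z = 1.6 + 3.4/2 = 3.3 m.
Stress increase at mid-clay by the 2:1 spreading method:
Δσ = qBL/((B+z)(L+z)) = 209×5×5/((5+3.3)(5+3.3)) = 75.846 kPa
Final effective stress: σ'_f = 113 + 75.846 = 188.85 kPa.
σ'_f = 188.85 > σ'_p = 139 kPa, so the stress path crosses the preconsolidation pressure — recompression up to σ'_p, then virgin compression beyond:
S_c = H/(1+e₀)·[C_r·log₁₀(σ'_p/σ'_0) + C_c·log₁₀(σ'_f/σ'_p)]
    = 3.4/2.15 × [0.039×log₁₀(139/113) + 0.37×log₁₀(188.85/139)]
    = 1.5814 × [0.0035075 + 0.049248] = 0.08343 m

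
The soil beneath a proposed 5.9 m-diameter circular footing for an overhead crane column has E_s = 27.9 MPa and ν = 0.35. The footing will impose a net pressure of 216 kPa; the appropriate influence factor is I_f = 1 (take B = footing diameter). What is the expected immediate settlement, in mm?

S_e ≈ 40.1 mm

Immediate (elastic) settlement: S_e = q·B·(1−ν²)/E_s · I_f.
E_s = 27.9 MPa = 27900 kPa.
S_e = 216 × 5.9 × (1 − 0.35²) / 27900 × 1
    = 216 × 5.9 × 0.8775 / 27900 × 1
    = 0.04008 m = 40.08 mm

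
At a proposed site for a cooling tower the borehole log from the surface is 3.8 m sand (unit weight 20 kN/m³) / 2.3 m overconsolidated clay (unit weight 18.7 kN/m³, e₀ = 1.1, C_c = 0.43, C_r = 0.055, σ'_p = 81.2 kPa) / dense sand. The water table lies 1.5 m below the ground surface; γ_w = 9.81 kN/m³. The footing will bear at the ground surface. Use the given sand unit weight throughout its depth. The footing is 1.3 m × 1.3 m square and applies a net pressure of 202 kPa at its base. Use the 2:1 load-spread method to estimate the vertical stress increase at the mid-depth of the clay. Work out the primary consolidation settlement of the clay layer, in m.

S_c ≈ 0.00337 m

Mid-depth of clay below the ground surface: z = 3.8 + 2.3/2 = 4.95 m.
Total vertical stress at mid-clay: σ_v = 20×3.8 + 18.7×1.15 = 97.505 kPa.
Pore pressure: u = 9.81×(4.95 − 1.5) = 33.845 kPa.
Initial effective stress: σ'_0 = σ_v − u = 97.505 − 33.845 = 63.66 kPa.
Stress increase at mid-clay by the 2:1 spreading method:
Δσ = qBL/((B+z)(L+z)) = 202×1.3×1.3/((1.3+4.95)(1.3+4.95)) = 8.7393 kPa
Final effective stress: σ'_f = 63.66 + 8.7393 = 72.399 kPa.
σ'_f = 72.399 ≤ σ'_p = 81.2 kPa, so the clay remains overconsolidated and only the recompression index applies:
S_c = C_r·H/(1+e₀)·log₁₀(σ'_f/σ'_0) = 0.055×2.3/2.1×log₁₀(72.399/63.66)
    = 0.060236 × 0.055866 = 0.003365 m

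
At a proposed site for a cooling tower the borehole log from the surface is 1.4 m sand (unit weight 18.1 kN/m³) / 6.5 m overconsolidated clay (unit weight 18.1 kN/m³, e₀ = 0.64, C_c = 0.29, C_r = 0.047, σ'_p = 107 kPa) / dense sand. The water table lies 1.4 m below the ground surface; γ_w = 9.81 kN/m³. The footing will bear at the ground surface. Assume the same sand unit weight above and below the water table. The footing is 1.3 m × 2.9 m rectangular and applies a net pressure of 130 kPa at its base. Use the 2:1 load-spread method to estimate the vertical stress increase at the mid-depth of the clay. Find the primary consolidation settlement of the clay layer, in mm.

S_c ≈ 15.3 mm

Mid-depth of clay below the ground surface: z = 1.4 + 6.5/2 = 4.65 m.
Total vertical stress at mid-clay: σ_v = 18.1×1.4 + 18.1×3.25 = 84.165 kPa.
Pore pressure: u = 9.81×(4.65 − 1.4) = 31.883 kPa.
Initial effective stress: σ'_0 = σ_v − u = 84.165 − 31.883 = 52.282 kPa.
Stress increase at mid-clay by the 2:1 spreading method:
Δσ = qBL/((B+z)(L+z)) = 130×1.3×2.9/((1.3+4.65)(2.9+4.65)) = 10.91 kPa
Final effective stress: σ'_f = 52.282 + 10.91 = 63.192 kPa.
σ'_f = 63.192 ≤ σ'_p = 107 kPa, so the clay remains overconsolidated and only the recompression index applies:
S_c = C_r·H/(1+e₀)·log₁₀(σ'_f/σ'_0) = 0.047×6.5/1.64×log₁₀(63.192/52.282)
    = 0.18628 × 0.08231 = 0.01533 m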